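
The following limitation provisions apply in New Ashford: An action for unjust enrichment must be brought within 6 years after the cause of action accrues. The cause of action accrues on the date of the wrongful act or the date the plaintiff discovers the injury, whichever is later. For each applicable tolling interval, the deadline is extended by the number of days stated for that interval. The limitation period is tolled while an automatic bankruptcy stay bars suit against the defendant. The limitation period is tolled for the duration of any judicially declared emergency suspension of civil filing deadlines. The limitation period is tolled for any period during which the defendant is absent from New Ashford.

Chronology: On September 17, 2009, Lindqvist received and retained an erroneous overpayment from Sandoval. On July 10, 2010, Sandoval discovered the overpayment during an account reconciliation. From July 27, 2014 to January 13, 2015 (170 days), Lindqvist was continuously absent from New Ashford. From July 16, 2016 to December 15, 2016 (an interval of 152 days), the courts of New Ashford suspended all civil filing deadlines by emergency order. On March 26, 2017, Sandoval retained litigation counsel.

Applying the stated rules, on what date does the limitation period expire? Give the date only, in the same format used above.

The claim accrued on July 10, 2010 — the later of the September 17, 2009 act and the July 10, 2010 discovery.
6 years from July 10, 2010 is July 10, 2016.
The period was tolled for 170 days by the defendant's absence from the jurisdiction (July 27, 2014 to January 13, 2015), pushing the deadline to December 27, 2016.
Because the emergency suspension of filing deadlines ran from July 16, 2016 to December 15, 2016, the deadline is extended by 152 days to May 28, 2017.
None of the other events listed affects the running of the period under the stated rules.

May 28, 2017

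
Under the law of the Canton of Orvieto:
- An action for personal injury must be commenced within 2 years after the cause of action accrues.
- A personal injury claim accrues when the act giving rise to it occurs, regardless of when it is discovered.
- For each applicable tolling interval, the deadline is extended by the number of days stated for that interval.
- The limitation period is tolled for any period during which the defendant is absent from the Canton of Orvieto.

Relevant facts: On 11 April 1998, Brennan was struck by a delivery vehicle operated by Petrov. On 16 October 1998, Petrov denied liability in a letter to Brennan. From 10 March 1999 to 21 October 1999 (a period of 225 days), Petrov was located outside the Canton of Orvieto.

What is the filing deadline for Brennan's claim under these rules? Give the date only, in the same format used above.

22 November 2000

The cause of action accrued on 11 April 1998, the date of the act.
The untolled deadline — 2 years after 11 April 1998 — is 11 April 2000.
The defendant's absence from the jurisdiction from 10 March 1999 to 21 October 1999 tolled the period for 225 days, extending the deadline to 22 November 2000.
None of the other events listed affects the running of the period under the stated rules.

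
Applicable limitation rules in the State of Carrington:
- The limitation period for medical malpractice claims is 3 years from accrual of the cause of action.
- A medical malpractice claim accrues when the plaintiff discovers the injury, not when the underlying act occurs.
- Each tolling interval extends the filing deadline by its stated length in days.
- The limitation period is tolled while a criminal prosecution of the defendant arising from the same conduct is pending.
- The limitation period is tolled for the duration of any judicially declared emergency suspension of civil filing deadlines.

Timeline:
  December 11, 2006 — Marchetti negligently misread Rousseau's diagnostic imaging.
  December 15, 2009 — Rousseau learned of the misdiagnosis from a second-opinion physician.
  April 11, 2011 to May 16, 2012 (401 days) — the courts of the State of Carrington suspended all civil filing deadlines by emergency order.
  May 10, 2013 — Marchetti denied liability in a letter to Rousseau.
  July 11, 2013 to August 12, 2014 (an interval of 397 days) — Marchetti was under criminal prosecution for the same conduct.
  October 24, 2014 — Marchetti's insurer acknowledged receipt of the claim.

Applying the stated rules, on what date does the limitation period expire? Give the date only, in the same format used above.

Under the discovery rule, the claim accrued on December 15, 2009, when Rousseau discovered the injury — not on the December 11, 2006 date of the underlying act.
The untolled deadline — 3 years after December 15, 2009 — is December 15, 2012.
Because the emergency suspension of filing deadlines ran from April 11, 2011 to May 16, 2012, the deadline is extended by 401 days to January 20, 2014.
Because the pending criminal prosecution ran from July 11, 2013 to August 12, 2014, the deadline is extended by 397 days to February 21, 2015.
Nothing else in the chronology tolls or restarts the period.

February 21, 2015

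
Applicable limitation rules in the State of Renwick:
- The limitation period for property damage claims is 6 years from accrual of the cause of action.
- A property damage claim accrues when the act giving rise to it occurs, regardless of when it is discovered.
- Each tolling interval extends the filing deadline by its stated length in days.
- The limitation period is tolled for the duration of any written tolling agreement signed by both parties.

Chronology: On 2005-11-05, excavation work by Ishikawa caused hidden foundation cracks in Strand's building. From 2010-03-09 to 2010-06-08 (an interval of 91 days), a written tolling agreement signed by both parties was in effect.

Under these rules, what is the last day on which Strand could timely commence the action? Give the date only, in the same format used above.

The claim accrued on 2005-11-05, when the wrongful act occurred.
Adding the 6 years base period to 2005-11-05 gives a deadline of 2011-11-05, before any tolling.
The written tolling agreement from 2010-03-09 to 2010-06-08 tolled the period for 91 days, extending the deadline to 2012-02-04.

2012-02-04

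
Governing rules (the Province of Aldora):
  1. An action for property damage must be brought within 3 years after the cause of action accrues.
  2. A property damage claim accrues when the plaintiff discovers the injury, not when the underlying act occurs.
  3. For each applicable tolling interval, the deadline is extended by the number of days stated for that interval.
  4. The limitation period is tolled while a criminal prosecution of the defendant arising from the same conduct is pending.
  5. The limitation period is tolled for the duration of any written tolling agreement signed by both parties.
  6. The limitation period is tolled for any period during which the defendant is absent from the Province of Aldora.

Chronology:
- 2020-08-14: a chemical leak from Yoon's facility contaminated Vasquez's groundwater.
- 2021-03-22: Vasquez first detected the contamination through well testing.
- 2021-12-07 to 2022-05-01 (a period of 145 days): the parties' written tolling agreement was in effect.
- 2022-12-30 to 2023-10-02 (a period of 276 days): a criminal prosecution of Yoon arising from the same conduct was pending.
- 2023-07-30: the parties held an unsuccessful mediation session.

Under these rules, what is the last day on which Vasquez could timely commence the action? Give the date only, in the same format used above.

Accrual is tied to discovery, so the period began on 2021-03-22 rather than on 2020-08-14 when the act occurred.
Adding the 3 years base period to 2021-03-22 gives a deadline of 2024-03-22, before any tolling.
The written tolling agreement from 2021-12-07 to 2022-05-01 tolled the period for 145 days, extending the deadline to 2024-08-14.
Because the pending criminal prosecution ran from 2022-12-30 to 2023-10-02, the deadline is extended by 276 days to 2025-05-17.
None of the other events listed affects the running of the period under the stated rules.

2025-05-17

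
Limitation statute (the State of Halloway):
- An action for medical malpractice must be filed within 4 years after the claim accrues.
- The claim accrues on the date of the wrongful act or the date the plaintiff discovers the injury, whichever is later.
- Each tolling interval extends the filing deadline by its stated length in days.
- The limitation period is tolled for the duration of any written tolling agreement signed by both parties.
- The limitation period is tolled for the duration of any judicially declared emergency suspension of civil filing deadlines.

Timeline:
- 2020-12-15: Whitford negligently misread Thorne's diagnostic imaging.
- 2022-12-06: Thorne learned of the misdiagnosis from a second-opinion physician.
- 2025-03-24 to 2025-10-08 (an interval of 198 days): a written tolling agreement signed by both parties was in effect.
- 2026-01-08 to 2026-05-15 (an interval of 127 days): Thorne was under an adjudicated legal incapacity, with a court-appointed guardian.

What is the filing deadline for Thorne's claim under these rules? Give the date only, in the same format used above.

2027-06-22

Taking the later of the act (2020-12-15) and discovery (2022-12-06), the claim accrued on 2022-12-06.
The untolled deadline — 4 years after 2022-12-06 — is 2026-12-06.
Because the written tolling agreement ran from 2025-03-24 to 2025-10-08, the deadline is extended by 198 days to 2027-06-22.
The plaintiff's legal incapacity from 2026-01-08 to 2026-05-15 does not toll the period, because no stated rule makes the plaintiff's incapacity a tolling event.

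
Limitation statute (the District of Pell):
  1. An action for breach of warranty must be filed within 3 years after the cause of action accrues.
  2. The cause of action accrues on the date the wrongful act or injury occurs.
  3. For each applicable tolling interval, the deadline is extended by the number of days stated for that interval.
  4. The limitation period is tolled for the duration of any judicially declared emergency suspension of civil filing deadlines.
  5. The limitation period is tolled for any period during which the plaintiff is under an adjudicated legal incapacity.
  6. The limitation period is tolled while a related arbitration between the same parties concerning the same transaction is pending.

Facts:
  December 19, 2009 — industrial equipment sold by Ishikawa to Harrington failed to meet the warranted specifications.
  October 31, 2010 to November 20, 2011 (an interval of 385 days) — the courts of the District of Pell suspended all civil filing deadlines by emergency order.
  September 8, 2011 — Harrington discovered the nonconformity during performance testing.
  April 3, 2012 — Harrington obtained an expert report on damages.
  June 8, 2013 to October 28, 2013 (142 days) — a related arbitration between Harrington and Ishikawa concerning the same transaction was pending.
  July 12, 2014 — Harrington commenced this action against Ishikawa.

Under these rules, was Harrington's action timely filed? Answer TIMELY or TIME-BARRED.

TIME-BARRED

The claim accrued on December 19, 2009, when the wrongful act occurred; under the stated occurrence rule the September 8, 2011 discovery does not delay accrual.
3 years from December 19, 2009 is December 19, 2012.
The emergency suspension of filing deadlines from October 31, 2010 to November 20, 2011 tolled the period for 385 days, extending the deadline to January 8, 2014.
The period was tolled for 142 days by the pending related arbitration (June 8, 2013 to October 28, 2013), pushing the deadline to May 30, 2014.
The other events in the timeline have no effect on the limitation period under the stated rules.
Filing on July 12, 2014 missed the May 30, 2014 deadline — the action is time-barred.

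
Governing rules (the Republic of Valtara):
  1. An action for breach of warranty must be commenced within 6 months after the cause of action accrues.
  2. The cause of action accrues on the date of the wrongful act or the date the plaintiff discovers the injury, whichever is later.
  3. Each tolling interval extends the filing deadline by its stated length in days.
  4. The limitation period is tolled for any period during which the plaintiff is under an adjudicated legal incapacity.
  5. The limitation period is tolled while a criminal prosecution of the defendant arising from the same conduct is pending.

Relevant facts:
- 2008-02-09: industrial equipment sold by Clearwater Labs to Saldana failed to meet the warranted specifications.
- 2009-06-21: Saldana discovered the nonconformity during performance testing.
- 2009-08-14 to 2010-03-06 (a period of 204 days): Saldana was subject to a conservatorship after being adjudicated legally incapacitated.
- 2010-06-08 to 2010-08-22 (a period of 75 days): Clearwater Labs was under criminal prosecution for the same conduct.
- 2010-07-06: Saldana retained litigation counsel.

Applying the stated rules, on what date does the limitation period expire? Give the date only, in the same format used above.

The claim accrued on 2009-06-21 — the later of the 2008-02-09 act and the 2009-06-21 discovery.
6 months from 2009-06-21 is 2009-12-21.
The plaintiff's legal incapacity from 2009-08-14 to 2010-03-06 tolled the period for 204 days, extending the deadline to 2010-07-13.
Because the pending criminal prosecution ran from 2010-06-08 to 2010-08-22, the deadline is extended by 75 days to 2010-09-26.
None of the other events listed affects the running of the period under the stated rules.

2010-09-26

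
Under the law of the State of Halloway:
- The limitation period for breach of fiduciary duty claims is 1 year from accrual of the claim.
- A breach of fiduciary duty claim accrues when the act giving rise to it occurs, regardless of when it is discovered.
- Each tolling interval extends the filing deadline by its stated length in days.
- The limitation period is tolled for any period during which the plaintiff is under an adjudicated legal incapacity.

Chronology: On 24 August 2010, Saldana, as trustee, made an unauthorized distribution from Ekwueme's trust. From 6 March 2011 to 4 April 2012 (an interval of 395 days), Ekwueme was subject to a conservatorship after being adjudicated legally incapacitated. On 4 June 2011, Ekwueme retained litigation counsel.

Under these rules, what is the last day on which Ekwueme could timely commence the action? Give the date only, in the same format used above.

22 September 2012

The limitation period began to run on 24 August 2010.
The untolled deadline — 1 year after 24 August 2010 — is 24 August 2011.
The period was tolled for 395 days by the plaintiff's legal incapacity (6 March 2011 to 4 April 2012), pushing the deadline to 22 September 2012.
None of the other events listed affects the running of the period under the stated rules.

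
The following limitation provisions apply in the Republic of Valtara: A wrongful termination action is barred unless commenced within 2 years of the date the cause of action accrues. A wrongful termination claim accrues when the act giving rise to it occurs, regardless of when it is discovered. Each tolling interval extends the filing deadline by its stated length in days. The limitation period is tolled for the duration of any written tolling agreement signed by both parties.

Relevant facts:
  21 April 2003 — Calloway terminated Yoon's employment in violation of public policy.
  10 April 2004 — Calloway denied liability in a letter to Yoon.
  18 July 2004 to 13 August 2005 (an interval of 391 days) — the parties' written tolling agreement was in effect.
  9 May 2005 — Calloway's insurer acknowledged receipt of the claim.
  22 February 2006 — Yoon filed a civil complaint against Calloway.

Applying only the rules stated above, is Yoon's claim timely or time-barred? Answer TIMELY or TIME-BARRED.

TIMELY

The claim accrued on 21 April 2003, when the wrongful act occurred.
The untolled deadline — 2 years after 21 April 2003 — is 21 April 2005.
The written tolling agreement from 18 July 2004 to 13 August 2005 tolled the period for 391 days, extending the deadline to 17 May 2006.
None of the other events listed affects the running of the period under the stated rules.
The 22 February 2006 filing precedes the 17 May 2006 deadline; the claim is timely.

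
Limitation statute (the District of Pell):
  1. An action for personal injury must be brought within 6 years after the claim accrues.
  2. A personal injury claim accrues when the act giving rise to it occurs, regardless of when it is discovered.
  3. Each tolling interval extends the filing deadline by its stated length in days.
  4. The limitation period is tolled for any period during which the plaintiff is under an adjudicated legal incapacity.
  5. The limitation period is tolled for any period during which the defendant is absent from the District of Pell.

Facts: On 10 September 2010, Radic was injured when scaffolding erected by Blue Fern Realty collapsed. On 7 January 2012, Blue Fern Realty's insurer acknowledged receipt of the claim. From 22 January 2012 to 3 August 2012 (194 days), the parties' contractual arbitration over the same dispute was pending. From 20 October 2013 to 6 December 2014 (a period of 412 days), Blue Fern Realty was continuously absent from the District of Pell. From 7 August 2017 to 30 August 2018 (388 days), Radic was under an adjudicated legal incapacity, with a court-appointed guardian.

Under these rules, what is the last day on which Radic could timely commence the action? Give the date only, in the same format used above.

19 November 2018

The claim accrued on 10 September 2010, the date of the act.
6 years from 10 September 2010 is 10 September 2016.
The defendant's absence from the jurisdiction from 20 October 2013 to 6 December 2014 tolled the period for 412 days, extending the deadline to 27 October 2017.
The plaintiff's legal incapacity from 7 August 2017 to 30 August 2018 tolled the period for 388 days, extending the deadline to 19 November 2018.
The pending related arbitration from 22 January 2012 to 3 August 2012 does not toll the period, because no stated rule makes a pending arbitration a tolling event.
None of the other events listed affects the running of the period under the stated rules.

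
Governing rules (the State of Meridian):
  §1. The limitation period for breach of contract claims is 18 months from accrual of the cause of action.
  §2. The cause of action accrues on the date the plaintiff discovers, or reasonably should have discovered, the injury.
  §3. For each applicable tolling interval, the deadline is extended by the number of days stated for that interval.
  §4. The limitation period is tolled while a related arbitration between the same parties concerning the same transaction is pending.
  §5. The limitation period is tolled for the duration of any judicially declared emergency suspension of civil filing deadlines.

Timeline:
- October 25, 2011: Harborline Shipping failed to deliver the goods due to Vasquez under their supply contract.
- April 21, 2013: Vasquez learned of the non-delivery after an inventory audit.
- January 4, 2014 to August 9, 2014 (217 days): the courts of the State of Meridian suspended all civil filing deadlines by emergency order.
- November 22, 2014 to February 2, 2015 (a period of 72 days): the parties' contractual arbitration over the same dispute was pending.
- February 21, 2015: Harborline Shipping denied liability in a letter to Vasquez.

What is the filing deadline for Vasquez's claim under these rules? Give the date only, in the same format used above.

August 6, 2015

Accrual is tied to discovery, so the period began on April 21, 2013 rather than on October 25, 2011 when the act occurred.
Adding the 18 months base period to April 21, 2013 gives a deadline of October 21, 2014, before any tolling.
Because the emergency suspension of filing deadlines ran from January 4, 2014 to August 9, 2014, the deadline is extended by 217 days to May 26, 2015.
The period was tolled for 72 days by the pending related arbitration (November 22, 2014 to February 2, 2015), pushing the deadline to August 6, 2015.
Nothing else in the chronology tolls or restarts the period.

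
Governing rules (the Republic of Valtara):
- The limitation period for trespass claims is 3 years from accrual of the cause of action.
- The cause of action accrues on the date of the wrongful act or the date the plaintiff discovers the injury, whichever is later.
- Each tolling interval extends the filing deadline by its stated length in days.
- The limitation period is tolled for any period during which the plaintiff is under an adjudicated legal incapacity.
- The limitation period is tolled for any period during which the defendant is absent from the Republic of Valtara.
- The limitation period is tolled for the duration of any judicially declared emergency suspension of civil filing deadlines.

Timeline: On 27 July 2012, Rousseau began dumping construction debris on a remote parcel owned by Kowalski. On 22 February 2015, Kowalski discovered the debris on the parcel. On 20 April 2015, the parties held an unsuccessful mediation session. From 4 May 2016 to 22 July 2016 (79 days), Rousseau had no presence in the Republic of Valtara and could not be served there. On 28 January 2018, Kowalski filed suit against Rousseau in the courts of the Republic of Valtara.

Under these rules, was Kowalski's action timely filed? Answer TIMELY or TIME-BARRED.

Taking the later of the act (27 July 2012) and discovery (22 February 2015), the claim accrued on 22 February 2015.
Adding the 3 years base period to 22 February 2015 gives a deadline of 22 February 2018, before any tolling.
The defendant's absence from the jurisdiction from 4 May 2016 to 22 July 2016 tolled the period for 79 days, extending the deadline to 12 May 2018.
Nothing else in the chronology tolls or restarts the period.
Kowalski filed on 28 January 2018, before the 12 May 2018 deadline, so the action is timely.

TIMELY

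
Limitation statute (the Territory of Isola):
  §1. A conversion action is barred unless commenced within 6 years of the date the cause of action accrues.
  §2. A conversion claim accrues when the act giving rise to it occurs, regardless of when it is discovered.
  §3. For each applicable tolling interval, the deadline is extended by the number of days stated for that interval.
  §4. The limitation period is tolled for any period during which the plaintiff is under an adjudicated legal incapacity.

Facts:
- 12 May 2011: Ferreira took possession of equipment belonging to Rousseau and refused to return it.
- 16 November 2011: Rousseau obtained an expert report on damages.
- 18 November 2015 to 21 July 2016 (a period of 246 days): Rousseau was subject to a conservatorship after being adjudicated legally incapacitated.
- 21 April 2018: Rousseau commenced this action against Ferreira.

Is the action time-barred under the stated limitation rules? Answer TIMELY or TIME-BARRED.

The cause of action accrued on 12 May 2011, the date of the act.
The untolled deadline — 6 years after 12 May 2011 — is 12 May 2017.
Because the plaintiff's legal incapacity ran from 18 November 2015 to 21 July 2016, the deadline is extended by 246 days to 13 January 2018.
None of the other events listed affects the running of the period under the stated rules.
Rousseau filed on 21 April 2018, after the 13 January 2018 deadline, so the action is time-barred.

TIME-BARRED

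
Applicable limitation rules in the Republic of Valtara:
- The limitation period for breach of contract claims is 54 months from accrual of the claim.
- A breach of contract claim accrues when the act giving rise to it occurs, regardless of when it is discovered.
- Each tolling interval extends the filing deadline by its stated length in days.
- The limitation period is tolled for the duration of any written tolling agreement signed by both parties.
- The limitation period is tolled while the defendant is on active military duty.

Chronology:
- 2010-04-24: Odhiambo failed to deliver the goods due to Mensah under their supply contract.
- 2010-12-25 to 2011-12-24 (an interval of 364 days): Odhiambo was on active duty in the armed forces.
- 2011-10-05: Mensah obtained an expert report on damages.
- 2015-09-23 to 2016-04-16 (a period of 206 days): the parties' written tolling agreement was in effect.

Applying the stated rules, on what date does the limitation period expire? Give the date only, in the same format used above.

The claim accrued on 2010-04-24, the date of the act.
54 months from 2010-04-24 is 2014-10-24.
The defendant's active military service from 2010-12-25 to 2011-12-24 tolled the period for 364 days, extending the deadline to 2015-10-23.
Because the written tolling agreement ran from 2015-09-23 to 2016-04-16, the deadline is extended by 206 days to 2016-05-16.
Nothing else in the chronology tolls or restarts the period.

2016-05-16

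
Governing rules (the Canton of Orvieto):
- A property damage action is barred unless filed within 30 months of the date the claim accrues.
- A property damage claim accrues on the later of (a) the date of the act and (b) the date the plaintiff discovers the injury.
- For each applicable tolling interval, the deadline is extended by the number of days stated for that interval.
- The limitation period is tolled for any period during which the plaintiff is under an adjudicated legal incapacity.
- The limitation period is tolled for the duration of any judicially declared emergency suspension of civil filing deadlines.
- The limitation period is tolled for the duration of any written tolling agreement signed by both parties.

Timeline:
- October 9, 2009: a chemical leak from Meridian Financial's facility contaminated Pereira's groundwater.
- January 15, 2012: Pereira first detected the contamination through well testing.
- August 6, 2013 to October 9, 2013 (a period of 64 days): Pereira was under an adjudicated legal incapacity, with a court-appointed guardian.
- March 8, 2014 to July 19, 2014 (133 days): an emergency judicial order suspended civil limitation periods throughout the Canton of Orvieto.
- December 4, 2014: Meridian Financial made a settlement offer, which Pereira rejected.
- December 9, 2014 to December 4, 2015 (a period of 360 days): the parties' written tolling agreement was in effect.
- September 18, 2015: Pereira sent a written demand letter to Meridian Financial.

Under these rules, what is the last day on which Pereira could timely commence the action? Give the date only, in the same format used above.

January 23, 2016

The claim accrued on January 15, 2012 — the later of the October 9, 2009 act and the January 15, 2012 discovery.
Adding the 30 months base period to January 15, 2012 gives a deadline of July 15, 2014, before any tolling.
The period was tolled for 64 days by the plaintiff's legal incapacity (August 6, 2013 to October 9, 2013), pushing the deadline to September 17, 2014.
The period was tolled for 133 days by the emergency suspension of filing deadlines (March 8, 2014 to July 19, 2014), pushing the deadline to January 28, 2015.
Because the written tolling agreement ran from December 9, 2014 to December 4, 2015, the deadline is extended by 360 days to January 23, 2016.
None of the other events listed affects the running of the period under the stated rules.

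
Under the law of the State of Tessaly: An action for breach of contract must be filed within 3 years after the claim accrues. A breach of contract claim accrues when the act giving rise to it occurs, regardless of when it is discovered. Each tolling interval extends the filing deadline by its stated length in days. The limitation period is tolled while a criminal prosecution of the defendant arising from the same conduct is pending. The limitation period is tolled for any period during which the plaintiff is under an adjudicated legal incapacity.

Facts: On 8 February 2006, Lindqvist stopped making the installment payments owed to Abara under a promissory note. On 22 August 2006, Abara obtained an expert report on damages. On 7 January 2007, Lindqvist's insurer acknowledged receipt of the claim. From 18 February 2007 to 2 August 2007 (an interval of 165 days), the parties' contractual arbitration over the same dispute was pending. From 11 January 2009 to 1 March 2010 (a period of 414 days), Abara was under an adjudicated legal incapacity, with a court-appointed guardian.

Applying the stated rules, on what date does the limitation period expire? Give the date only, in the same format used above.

The claim accrued on 8 February 2006, when the wrongful act occurred.
Adding the 3 years base period to 8 February 2006 gives a deadline of 8 February 2009, before any tolling.
The plaintiff's legal incapacity from 11 January 2009 to 1 March 2010 tolled the period for 414 days, extending the deadline to 29 March 2010.
The pending related arbitration from 18 February 2007 to 2 August 2007 does not toll the period, because no stated rule makes a pending arbitration a tolling event.
Nothing else in the chronology tolls or restarts the period.

29 March 2010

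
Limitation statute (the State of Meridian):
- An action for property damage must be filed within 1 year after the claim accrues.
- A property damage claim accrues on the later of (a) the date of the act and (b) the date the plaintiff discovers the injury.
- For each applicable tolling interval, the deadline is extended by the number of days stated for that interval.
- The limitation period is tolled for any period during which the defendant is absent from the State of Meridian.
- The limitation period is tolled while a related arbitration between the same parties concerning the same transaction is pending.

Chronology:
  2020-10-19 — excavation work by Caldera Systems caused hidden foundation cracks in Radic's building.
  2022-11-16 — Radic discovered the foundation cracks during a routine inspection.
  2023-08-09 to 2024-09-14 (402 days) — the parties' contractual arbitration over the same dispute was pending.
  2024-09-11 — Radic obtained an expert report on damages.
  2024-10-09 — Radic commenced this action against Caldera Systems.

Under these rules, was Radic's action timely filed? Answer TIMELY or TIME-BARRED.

The claim accrued on 2022-11-16 — the later of the 2020-10-19 act and the 2022-11-16 discovery.
1 year from 2022-11-16 is 2023-11-16.
The period was tolled for 402 days by the pending related arbitration (2023-08-09 to 2024-09-14), pushing the deadline to 2024-12-22.
Nothing else in the chronology tolls or restarts the period.
Radic filed on 2024-10-09, before the 2024-12-22 deadline, so the action is timely.

TIMELY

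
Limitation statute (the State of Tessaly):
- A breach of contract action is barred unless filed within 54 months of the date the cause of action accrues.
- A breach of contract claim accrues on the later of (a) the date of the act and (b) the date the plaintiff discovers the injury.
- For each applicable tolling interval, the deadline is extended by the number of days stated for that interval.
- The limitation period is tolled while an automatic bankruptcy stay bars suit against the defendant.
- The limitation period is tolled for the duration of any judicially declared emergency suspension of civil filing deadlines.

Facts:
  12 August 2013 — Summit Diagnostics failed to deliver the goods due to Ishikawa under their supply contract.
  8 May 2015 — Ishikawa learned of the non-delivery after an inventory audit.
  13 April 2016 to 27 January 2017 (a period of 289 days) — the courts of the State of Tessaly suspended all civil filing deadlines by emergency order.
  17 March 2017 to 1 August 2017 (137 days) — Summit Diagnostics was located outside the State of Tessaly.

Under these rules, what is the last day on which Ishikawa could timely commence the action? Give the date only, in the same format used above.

Taking the later of the act (12 August 2013) and discovery (8 May 2015), the claim accrued on 8 May 2015.
54 months from 8 May 2015 is 8 November 2019.
Because the emergency suspension of filing deadlines ran from 13 April 2016 to 27 January 2017, the deadline is extended by 289 days to 23 August 2020.
The defendant's absence from the jurisdiction from 17 March 2017 to 1 August 2017 does not toll the period, because no stated rule makes the defendant's absence a tolling event.

23 August 2020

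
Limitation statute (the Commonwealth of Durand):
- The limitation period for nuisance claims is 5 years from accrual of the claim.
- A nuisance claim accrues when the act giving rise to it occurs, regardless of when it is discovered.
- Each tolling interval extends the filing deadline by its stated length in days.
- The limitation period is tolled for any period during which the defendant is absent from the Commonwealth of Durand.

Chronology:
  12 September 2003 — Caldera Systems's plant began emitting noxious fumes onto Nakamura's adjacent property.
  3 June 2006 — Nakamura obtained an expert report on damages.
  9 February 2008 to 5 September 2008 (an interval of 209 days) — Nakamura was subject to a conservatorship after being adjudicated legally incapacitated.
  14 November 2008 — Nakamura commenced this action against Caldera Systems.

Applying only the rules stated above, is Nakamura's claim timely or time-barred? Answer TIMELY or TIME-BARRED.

TIME-BARRED

The claim accrued on 12 September 2003, the date of the act.
5 years from 12 September 2003 is 12 September 2008.
Although the plaintiff's incapacity ran from 9 February 2008 to 5 September 2008, the stated rules do not make that a tolling event, so it is disregarded.
None of the other events listed affects the running of the period under the stated rules.
Nakamura filed on 14 November 2008, after the 12 September 2008 deadline, so the action is time-barred.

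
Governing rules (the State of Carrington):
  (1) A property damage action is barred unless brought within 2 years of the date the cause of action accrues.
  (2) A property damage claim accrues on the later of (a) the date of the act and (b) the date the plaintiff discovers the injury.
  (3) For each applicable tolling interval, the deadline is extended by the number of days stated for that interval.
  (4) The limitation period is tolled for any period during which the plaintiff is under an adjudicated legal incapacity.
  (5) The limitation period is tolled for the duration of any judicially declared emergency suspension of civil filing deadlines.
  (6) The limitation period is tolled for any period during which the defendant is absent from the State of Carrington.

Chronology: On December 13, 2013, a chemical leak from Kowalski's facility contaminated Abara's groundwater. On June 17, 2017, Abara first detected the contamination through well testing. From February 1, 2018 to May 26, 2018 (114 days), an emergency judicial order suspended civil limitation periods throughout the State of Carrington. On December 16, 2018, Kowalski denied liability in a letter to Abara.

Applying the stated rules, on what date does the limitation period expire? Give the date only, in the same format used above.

Because discovery on June 17, 2017 post-dates the December 13, 2013 act, accrual under the later-of rule falls on June 17, 2017.
The untolled deadline — 2 years after June 17, 2017 — is June 17, 2019.
The emergency suspension of filing deadlines from February 1, 2018 to May 26, 2018 tolled the period for 114 days, extending the deadline to October 9, 2019.
The other events in the timeline have no effect on the limitation period under the stated rules.

October 9, 2019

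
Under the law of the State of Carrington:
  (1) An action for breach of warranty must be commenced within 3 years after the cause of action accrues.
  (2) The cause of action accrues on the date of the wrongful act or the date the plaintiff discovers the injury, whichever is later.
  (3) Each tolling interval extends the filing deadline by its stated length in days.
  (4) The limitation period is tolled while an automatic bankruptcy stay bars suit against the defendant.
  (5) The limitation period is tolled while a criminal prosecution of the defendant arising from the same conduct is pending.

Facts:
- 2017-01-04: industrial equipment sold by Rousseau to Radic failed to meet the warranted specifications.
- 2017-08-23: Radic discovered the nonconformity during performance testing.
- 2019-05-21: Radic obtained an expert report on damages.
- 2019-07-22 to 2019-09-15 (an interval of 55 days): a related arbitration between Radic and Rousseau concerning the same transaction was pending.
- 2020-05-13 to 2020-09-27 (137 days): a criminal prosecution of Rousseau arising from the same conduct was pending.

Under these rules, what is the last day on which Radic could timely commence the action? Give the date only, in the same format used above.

Taking the later of the act (2017-01-04) and discovery (2017-08-23), the claim accrued on 2017-08-23.
3 years from 2017-08-23 is 2020-08-23.
The pending criminal prosecution from 2020-05-13 to 2020-09-27 tolled the period for 137 days, extending the deadline to 2021-01-07.
Although a pending arbitration ran from 2019-07-22 to 2019-09-15, the stated rules do not make that a tolling event, so it is disregarded.
None of the other events listed affects the running of the period under the stated rules.

2021-01-07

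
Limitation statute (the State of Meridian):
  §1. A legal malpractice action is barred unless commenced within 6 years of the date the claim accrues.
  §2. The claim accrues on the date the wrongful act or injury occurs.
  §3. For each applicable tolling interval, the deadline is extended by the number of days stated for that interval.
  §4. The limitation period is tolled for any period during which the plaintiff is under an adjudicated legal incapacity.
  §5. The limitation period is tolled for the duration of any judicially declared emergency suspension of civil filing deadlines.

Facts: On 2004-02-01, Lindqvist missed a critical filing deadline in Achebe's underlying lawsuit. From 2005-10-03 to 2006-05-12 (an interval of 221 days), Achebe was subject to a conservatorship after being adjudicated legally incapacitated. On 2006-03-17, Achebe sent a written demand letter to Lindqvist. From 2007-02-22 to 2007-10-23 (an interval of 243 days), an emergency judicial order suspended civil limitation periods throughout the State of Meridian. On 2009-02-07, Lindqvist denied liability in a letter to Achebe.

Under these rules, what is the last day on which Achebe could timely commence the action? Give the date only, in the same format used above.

2011-05-11

The claim accrued on 2004-02-01, the date of the act.
The untolled deadline — 6 years after 2004-02-01 — is 2010-02-01.
The period was tolled for 221 days by the plaintiff's legal incapacity (2005-10-03 to 2006-05-12), pushing the deadline to 2010-09-10.
Because the emergency suspension of filing deadlines ran from 2007-02-22 to 2007-10-23, the deadline is extended by 243 days to 2011-05-11.
The other events in the timeline have no effect on the limitation period under the stated rules.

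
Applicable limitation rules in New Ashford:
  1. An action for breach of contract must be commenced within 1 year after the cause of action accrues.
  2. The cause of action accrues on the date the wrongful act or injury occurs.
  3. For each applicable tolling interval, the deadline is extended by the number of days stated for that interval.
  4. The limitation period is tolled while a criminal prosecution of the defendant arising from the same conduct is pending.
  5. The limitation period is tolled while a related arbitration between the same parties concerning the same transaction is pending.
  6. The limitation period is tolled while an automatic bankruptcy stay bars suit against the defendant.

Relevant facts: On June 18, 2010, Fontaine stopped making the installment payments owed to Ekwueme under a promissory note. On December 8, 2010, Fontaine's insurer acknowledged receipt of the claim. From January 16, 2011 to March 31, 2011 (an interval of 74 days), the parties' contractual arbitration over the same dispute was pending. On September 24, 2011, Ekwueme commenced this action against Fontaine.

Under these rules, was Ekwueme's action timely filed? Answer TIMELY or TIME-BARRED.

TIME-BARRED

The claim accrued on June 18, 2010, when the wrongful act occurred.
The untolled deadline — 1 year after June 18, 2010 — is June 18, 2011.
The period was tolled for 74 days by the pending related arbitration (January 16, 2011 to March 31, 2011), pushing the deadline to August 31, 2011.
Nothing else in the chronology tolls or restarts the period.
Ekwueme filed on September 24, 2011, after the August 31, 2011 deadline, so the action is time-barred.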